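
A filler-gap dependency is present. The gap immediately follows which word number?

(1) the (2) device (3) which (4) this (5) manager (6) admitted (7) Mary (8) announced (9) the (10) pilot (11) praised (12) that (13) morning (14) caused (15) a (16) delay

The displaced element is "the device" (word 2).
It is linked across 2 clause boundaries (Ø → Ø).
It functions as the direct object of "praised", so the gap sits immediately after word 11 ("praised").
Base order: This manager admitted Mary announced the pilot praised the device that morning.

11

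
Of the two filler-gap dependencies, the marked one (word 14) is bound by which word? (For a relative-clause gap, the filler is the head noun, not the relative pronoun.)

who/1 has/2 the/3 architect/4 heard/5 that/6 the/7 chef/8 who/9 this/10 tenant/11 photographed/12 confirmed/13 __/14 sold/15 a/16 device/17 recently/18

1

The marked gap is the subject of "sold".
Its filler is the fronted wh-phrase "who", at word 1.
(The other dependency links word 8 to a gap after word 12.)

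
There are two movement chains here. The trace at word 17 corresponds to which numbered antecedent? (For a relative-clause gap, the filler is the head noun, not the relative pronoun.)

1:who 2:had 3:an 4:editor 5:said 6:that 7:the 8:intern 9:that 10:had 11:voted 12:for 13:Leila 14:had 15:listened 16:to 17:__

The marked gap is the object of the preposition "to" of "listened".
Its filler is the fronted wh-phrase "who", at word 1.
(The other dependency links word 8 to a gap after word 9.)

1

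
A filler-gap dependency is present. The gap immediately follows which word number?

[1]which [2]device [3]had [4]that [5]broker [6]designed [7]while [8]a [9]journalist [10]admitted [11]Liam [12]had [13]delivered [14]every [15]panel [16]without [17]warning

6

The displaced element is "which device" (word 2).
It functions as the direct object of "designed", so the gap sits immediately after word 6 ("designed").
Base order: That broker had designed which device while a journalist admitted Liam had delivered every panel without warning.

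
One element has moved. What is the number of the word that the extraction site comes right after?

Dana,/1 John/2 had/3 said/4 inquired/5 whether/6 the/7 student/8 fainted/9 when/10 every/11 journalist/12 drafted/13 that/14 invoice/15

The displaced element is "Dana" (word 1).
It is linked across 1 clause boundary (Ø).
It functions as the subject of "inquired", so the gap sits immediately after word 4 ("said").
Base order: John had said that Dana inquired whether the student fainted when every journalist drafted that invoice.

4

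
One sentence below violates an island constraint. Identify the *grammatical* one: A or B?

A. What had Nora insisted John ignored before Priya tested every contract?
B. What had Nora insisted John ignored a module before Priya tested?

A

In B, the wh-phrase is extracted from inside an adjunct island (introduced by "before"), which blocks movement.
In A, the extraction path crosses only that-complement boundaries, which are transparent.
So A is grammatical.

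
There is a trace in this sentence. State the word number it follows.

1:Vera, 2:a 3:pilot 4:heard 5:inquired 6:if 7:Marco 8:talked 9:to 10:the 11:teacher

4

The displaced element is "Vera" (word 1).
It is linked across 1 clause boundary (Ø).
It functions as the subject of "inquired", so the gap sits immediately after word 4 ("heard").
Base order: A pilot heard Vera inquired if Marco talked to the teacher.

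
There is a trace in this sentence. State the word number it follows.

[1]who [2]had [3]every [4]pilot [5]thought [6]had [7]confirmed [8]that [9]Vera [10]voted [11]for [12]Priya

5

The displaced element is "who" (word 1).
It is linked across 1 clause boundary (Ø).
It functions as the subject of "confirmed", so the gap sits immediately after word 5 ("thought").
Base order: Every pilot had thought that who had confirmed that Vera voted for Priya.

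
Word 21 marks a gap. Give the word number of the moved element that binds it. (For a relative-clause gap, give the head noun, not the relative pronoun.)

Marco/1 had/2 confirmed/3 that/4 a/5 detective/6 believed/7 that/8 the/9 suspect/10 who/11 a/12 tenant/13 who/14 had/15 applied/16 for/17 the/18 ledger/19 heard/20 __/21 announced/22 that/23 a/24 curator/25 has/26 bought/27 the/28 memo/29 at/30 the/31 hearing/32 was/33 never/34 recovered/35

10

The gap at 21 is the subject of "announced", inside a relative clause.
The relative pronoun is "who" (word 11); it is bound by the head noun immediately before it.
Its filler is the head noun "suspect", at word 10.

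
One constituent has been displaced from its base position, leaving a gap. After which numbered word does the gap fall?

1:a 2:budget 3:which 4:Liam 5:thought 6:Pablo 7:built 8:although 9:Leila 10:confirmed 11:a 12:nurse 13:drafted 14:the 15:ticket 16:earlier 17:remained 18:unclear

The displaced element is "a budget" (word 2).
It is linked across 1 clause boundary (Ø).
It functions as the direct object of "built", so the gap sits immediately after word 7 ("built").
Base order: Liam thought Pablo built a budget although Leila confirmed a nurse drafted the ticket earlier.

7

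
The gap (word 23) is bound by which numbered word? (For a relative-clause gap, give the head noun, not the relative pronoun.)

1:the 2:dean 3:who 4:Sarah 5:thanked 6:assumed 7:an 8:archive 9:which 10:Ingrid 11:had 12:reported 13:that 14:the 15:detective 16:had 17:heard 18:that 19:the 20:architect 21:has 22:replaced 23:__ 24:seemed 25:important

8

The gap at 23 is the object of "replaced", inside a relative clause.
The relative pronoun is "which" (word 9); it is bound by the head noun immediately before it.
Its filler is the head noun "archive", at word 8.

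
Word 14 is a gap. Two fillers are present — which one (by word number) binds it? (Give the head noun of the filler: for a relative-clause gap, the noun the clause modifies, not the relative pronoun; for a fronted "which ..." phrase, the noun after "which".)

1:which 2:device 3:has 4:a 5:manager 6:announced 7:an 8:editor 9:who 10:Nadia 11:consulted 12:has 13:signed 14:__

The marked gap is the direct object of "signed".
Its filler is the fronted wh-phrase "which device", at word 2.
(The other dependency links word 8 to a gap after word 11.)

2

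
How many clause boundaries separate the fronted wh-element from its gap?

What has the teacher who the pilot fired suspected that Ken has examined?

1

"what" is extracted from the object of "examined".
Boundaries crossed, outermost first: [that] — 1 in total.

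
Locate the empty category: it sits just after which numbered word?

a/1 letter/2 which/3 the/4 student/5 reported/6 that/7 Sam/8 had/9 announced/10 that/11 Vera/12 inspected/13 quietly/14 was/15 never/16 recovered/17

The displaced element is "a letter" (word 2).
It is linked across 2 clause boundaries (that → that).
It functions as the direct object of "inspected", so the gap sits immediately after word 13 ("inspected").
Base order: The student reported that Sam had announced that Vera inspected a letter quietly.

13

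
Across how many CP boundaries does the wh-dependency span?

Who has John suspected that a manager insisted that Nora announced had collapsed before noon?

"who" is extracted from the subject of "collapsed".
Boundaries crossed, outermost first: [that], [that], [Ø] — 3 in total.

3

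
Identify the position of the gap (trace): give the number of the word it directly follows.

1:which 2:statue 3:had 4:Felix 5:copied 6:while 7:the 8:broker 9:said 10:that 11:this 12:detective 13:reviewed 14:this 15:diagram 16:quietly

5

The displaced element is "which statue" (word 2).
It functions as the direct object of "copied", so the gap sits immediately after word 5 ("copied").
Base order: Felix had copied which statue while the broker said that this detective reviewed this diagram quietly.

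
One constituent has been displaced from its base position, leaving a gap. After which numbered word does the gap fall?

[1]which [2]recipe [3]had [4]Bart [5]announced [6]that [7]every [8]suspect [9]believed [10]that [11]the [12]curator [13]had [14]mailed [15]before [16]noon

14

The displaced element is "which recipe" (word 2).
It is linked across 2 clause boundaries (that → that).
It functions as the direct object of "mailed", so the gap sits immediately after word 14 ("mailed").
Base order: Bart had announced that every suspect believed that the curator had mailed which recipe before noon.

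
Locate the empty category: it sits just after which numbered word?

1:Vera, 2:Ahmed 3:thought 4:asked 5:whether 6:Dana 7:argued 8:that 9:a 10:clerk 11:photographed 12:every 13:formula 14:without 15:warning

The displaced element is "Vera" (word 1).
It is linked across 1 clause boundary (Ø).
It functions as the subject of "asked", so the gap sits immediately after word 3 ("thought").
Base order: Ahmed thought that Vera asked whether Dana argued that a clerk photographed every formula without warning.

3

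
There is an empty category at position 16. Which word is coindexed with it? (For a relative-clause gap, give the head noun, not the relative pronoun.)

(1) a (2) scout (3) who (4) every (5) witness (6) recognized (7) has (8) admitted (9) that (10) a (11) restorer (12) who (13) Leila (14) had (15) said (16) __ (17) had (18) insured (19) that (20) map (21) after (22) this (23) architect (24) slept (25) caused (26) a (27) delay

The gap at 16 is the subject of "insured", inside a relative clause.
The relative pronoun is "who" (word 12); it is bound by the head noun immediately before it.
Its filler is the head noun "restorer", at word 11.

11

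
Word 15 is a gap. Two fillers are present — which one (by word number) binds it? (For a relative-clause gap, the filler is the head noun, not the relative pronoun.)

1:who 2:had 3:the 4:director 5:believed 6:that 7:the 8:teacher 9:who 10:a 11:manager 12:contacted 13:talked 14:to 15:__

1

The marked gap is the object of the preposition "to" of "talked".
Its filler is the fronted wh-phrase "who", at word 1.
(The other dependency links word 8 to a gap after word 12.)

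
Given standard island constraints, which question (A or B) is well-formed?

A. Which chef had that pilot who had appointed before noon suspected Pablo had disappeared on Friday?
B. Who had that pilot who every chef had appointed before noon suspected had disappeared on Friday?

B

In A, the wh-phrase is extracted from inside a complex-NP island (relative clause) (introduced by "who"), which blocks movement.
In B, the extraction path crosses only that-complement boundaries, which are transparent.
So B is grammatical.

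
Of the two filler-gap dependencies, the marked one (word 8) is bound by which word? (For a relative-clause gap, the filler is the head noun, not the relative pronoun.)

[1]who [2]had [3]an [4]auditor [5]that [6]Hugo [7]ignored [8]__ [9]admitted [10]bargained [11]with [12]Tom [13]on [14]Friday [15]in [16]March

The marked gap is inside the relative clause, the direct object of "ignored".
Its filler is the head noun "auditor" (via "that"), at word 4.
(The other dependency links word 1 to a gap after word 9.)

4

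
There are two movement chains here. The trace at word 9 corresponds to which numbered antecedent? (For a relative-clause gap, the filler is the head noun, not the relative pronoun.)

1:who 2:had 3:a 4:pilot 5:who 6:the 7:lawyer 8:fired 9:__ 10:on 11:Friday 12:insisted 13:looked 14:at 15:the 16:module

4

The marked gap is inside the relative clause, the direct object of "fired".
Its filler is the head noun "pilot" (via "who"), at word 4.
(The other dependency links word 1 to a gap after word 12.)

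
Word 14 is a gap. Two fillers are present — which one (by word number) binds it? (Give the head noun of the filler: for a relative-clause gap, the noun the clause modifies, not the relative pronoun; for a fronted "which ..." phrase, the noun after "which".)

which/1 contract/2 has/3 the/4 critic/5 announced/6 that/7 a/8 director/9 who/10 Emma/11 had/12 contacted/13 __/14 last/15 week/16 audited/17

The marked gap is inside the relative clause, the direct object of "contacted".
Its filler is the head noun "director" (via "who"), at word 9.
(The other dependency links word 2 to a gap after word 17.)

9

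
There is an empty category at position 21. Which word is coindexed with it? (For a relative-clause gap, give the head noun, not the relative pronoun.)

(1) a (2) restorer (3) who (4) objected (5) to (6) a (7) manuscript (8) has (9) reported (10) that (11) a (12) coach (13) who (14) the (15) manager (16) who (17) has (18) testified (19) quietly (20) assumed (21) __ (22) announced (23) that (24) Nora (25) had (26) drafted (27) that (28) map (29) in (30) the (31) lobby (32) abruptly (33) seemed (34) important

The gap at 21 is the subject of "announced", inside a relative clause.
The relative pronoun is "who" (word 13); it is bound by the head noun immediately before it.
Its filler is the head noun "coach", at word 12.

12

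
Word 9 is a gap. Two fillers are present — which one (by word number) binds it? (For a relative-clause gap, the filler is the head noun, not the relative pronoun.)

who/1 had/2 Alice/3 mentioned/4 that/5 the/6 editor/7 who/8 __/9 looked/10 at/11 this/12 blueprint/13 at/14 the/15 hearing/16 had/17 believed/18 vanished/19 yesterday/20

7

The marked gap is inside the relative clause, the subject of "looked".
Its filler is the head noun "editor" (via "who"), at word 7.
(The other dependency links word 1 to a gap after word 18.)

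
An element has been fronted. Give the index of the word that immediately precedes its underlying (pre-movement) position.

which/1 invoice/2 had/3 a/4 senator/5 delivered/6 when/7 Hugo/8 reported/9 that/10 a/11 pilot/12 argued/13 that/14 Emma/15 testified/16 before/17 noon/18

The displaced element is "which invoice" (word 2).
It functions as the direct object of "delivered", so the gap sits immediately after word 6 ("delivered").
Base order: A senator had delivered which invoice when Hugo reported that a pilot argued that Emma testified before noon.

6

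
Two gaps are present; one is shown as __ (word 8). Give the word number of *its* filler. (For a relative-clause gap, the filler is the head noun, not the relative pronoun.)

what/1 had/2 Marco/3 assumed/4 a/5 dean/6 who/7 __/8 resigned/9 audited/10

6

The marked gap is inside the relative clause, the subject of "resigned".
Its filler is the head noun "dean" (via "who"), at word 6.
(The other dependency links word 1 to a gap after word 10.)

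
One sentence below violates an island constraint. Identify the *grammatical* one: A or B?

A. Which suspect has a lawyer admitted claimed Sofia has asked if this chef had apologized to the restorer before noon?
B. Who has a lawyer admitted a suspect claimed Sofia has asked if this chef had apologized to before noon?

In B, the wh-phrase is extracted from inside a wh-island (introduced by "if"), which blocks movement.
In A, the extraction path crosses only that-complement boundaries, which are transparent.
So A is grammatical.

A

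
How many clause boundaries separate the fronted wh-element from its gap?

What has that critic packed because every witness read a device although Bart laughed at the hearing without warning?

0

"what" originates inside the matrix clause — no clause boundary is crossed.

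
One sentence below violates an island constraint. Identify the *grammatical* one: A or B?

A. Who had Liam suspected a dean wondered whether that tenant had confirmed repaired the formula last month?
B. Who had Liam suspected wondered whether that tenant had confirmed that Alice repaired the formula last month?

In A, the wh-phrase is extracted from inside a wh-island (introduced by "whether"), which blocks movement.
In B, the extraction path crosses only that-complement boundaries, which are transparent.
So B is grammatical.

B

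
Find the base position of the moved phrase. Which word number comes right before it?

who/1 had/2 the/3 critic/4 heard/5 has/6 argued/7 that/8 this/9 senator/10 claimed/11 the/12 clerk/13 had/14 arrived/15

The displaced element is "who" (word 1).
It is linked across 1 clause boundary (Ø).
It functions as the subject of "argued", so the gap sits immediately after word 5 ("heard").
Base order: The critic had heard that who has argued that this senator claimed the clerk had arrived.

5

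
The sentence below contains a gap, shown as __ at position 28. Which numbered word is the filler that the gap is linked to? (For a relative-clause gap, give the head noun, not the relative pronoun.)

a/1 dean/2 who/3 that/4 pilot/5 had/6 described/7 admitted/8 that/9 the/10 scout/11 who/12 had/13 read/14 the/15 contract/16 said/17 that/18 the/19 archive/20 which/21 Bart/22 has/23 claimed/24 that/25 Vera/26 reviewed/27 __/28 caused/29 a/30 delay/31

The gap at 28 is the object of "reviewed", inside a relative clause.
The relative pronoun is "which" (word 21); it is bound by the head noun immediately before it.
Its filler is the head noun "archive", at word 20.

20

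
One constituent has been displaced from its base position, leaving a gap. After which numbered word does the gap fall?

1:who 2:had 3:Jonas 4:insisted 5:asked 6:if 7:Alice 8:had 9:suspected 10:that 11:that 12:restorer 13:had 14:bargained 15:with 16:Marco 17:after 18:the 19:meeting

The displaced element is "who" (word 1).
It is linked across 1 clause boundary (Ø).
It functions as the subject of "asked", so the gap sits immediately after word 4 ("insisted").
Base order: Jonas had insisted who asked if Alice had suspected that that restorer had bargained with Marco after the meeting.

4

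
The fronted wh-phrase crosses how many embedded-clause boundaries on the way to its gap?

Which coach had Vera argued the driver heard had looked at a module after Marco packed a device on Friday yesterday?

2

"which coach" is extracted from the subject of "looked".
Boundaries crossed, outermost first: [Ø], [Ø] — 2 in total.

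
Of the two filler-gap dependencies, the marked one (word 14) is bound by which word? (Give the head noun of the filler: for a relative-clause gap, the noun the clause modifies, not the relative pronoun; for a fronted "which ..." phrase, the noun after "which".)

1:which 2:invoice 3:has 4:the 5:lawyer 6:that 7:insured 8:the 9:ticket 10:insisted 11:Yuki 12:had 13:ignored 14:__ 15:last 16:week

The marked gap is the direct object of "ignored".
Its filler is the fronted wh-phrase "which invoice", at word 2.
(The other dependency links word 5 to a gap after word 6.)

2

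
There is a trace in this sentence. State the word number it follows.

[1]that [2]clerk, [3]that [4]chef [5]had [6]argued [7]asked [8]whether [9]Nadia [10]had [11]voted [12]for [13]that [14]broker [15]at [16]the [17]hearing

6

The displaced element is "that clerk" (word 2).
It is linked across 1 clause boundary (Ø).
It functions as the subject of "asked", so the gap sits immediately after word 6 ("argued").
Base order: That chef had argued that clerk asked whether Nadia had voted for that broker at the hearing.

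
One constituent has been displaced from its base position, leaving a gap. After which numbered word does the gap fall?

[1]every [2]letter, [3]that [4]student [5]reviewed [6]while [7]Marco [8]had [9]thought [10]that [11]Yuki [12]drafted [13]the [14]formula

5

The displaced element is "every letter" (word 2).
It functions as the direct object of "reviewed", so the gap sits immediately after word 5 ("reviewed").
Base order: That student reviewed every letter while Marco had thought that Yuki drafted the formula.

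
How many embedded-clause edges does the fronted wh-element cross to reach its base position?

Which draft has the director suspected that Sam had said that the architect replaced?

"which draft" is extracted from the object of "replaced".
Boundaries crossed, outermost first: [that], [that] — 2 in total.

2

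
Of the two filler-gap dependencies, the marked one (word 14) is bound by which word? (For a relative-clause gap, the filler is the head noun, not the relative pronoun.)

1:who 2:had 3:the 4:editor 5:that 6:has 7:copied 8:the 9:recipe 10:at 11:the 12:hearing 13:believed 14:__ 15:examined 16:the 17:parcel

1

The marked gap is the subject of "examined".
Its filler is the fronted wh-phrase "who", at word 1.
(The other dependency links word 4 to a gap after word 5.)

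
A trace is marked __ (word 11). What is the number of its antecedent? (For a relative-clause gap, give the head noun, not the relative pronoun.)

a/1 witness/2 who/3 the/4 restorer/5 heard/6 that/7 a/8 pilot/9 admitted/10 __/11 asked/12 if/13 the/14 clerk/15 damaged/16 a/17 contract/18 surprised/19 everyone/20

2

The gap at 11 is the subject of "asked", inside a relative clause.
The relative pronoun is "who" (word 3); it is bound by the head noun immediately before it.
Its filler is the head noun "witness", at word 2.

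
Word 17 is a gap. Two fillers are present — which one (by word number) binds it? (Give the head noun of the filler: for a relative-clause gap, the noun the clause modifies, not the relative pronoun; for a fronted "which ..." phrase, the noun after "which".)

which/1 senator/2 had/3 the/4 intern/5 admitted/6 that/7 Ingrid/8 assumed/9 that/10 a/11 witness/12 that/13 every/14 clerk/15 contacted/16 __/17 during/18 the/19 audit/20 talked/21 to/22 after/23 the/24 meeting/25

The marked gap is inside the relative clause, the direct object of "contacted".
Its filler is the head noun "witness" (via "that"), at word 12.
(The other dependency links word 2 to a gap after word 22.)

12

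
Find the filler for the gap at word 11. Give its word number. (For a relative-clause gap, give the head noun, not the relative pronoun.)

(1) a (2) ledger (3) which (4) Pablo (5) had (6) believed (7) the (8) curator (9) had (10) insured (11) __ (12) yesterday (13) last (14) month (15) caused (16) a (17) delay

The gap at 11 is the object of "insured", inside a relative clause.
The relative pronoun is "which" (word 3); it is bound by the head noun immediately before it.
Its filler is the head noun "ledger", at word 2.

2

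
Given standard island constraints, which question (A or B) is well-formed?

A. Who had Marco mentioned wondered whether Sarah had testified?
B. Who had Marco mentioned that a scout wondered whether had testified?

In B, the wh-phrase is extracted from inside a wh-island (introduced by "whether"), which blocks movement.
In A, the extraction path crosses only that-complement boundaries, which are transparent.
So A is grammatical.

A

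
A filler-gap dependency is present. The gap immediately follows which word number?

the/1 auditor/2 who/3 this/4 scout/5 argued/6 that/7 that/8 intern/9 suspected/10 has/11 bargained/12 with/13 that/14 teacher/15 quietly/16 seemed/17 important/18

10

The displaced element is "the auditor" (word 2).
It is linked across 2 clause boundaries (that → Ø).
It functions as the subject of "bargained", so the gap sits immediately after word 10 ("suspected").
Base order: This scout argued that that intern suspected the auditor has bargained with that teacher quietly.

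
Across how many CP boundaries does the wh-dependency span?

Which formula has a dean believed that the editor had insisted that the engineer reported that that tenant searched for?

3

"which formula" is extracted from the PP object of "searched".
Boundaries crossed, outermost first: [that], [that], [that] — 3 in total.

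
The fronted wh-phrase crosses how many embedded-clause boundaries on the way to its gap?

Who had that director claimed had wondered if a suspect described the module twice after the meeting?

1

"who" is extracted from the subject of "wondered".
Boundaries crossed, outermost first: [Ø] — 1 in total.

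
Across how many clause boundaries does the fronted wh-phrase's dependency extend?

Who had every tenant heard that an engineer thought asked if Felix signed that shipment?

2

"who" is extracted from the subject of "asked".
Boundaries crossed, outermost first: [that], [Ø] — 2 in total.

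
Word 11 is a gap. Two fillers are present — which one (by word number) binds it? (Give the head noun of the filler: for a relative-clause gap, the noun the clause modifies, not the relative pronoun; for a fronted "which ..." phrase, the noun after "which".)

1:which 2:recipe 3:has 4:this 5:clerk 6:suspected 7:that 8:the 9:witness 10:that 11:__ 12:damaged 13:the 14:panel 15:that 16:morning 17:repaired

The marked gap is inside the relative clause, the subject of "damaged".
Its filler is the head noun "witness" (via "that"), at word 9.
(The other dependency links word 2 to a gap after word 17.)

9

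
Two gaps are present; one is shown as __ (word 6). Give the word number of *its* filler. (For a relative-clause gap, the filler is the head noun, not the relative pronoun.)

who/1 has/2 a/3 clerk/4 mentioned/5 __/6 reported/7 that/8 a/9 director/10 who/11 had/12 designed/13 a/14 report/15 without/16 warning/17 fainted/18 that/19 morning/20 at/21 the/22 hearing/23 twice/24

1

The marked gap is the subject of "reported".
Its filler is the fronted wh-phrase "who", at word 1.
(The other dependency links word 10 to a gap after word 11.)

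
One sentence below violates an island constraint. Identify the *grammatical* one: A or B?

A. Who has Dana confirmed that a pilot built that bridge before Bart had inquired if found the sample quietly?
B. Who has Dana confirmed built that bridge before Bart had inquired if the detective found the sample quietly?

B

In A, the wh-phrase is extracted from inside an adjunct island (introduced by "before"), which blocks movement.
In B, the extraction path crosses only that-complement boundaries, which are transparent.
So B is grammatical.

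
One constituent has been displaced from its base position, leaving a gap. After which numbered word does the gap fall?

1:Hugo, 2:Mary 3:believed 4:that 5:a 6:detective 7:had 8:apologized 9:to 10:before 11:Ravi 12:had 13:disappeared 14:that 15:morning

9

The displaced element is "Hugo" (word 1).
It is linked across 1 clause boundary (that).
It functions as the object of the preposition "to" of "apologized", so the gap sits immediately after word 9 ("to").
Base order: Mary believed that a detective had apologized to Hugo before Ravi had disappeared that morning.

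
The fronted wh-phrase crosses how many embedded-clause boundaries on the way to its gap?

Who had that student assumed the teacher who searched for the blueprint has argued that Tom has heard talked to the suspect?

3

"who" is extracted from the subject of "talked".
Boundaries crossed, outermost first: [Ø], [that], [Ø] — 3 in total.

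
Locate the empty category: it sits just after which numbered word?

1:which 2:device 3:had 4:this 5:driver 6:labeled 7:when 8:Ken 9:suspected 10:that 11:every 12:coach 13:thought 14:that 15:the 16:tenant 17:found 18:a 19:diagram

The displaced element is "which device" (word 2).
It functions as the direct object of "labeled", so the gap sits immediately after word 6 ("labeled").
Base order: This driver had labeled which device when Ken suspected that every coach thought that the tenant found a diagram.

6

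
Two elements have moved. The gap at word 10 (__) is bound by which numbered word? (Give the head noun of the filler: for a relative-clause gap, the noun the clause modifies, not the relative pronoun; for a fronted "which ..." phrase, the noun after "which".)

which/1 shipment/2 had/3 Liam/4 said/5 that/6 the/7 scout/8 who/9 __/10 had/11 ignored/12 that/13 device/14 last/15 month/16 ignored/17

8

The marked gap is inside the relative clause, the subject of "ignored".
Its filler is the head noun "scout" (via "who"), at word 8.
(The other dependency links word 2 to a gap after word 17.)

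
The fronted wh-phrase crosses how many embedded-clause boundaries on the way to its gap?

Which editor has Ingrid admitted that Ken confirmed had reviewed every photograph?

2

"which editor" is extracted from the subject of "reviewed".
Boundaries crossed, outermost first: [that], [Ø] — 2 in total.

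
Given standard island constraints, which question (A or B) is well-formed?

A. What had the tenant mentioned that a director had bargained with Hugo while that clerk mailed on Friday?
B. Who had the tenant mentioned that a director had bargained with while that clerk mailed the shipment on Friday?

B

In A, the wh-phrase is extracted from inside an adjunct island (introduced by "while"), which blocks movement.
In B, the extraction path crosses only that-complement boundaries, which are transparent.
So B is grammatical.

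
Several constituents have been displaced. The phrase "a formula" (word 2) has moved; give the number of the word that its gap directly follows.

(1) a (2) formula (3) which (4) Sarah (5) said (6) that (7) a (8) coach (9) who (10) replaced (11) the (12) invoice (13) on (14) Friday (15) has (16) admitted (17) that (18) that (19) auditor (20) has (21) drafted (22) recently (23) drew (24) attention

21

The displaced element is "a formula" (word 2).
It is linked across 2 clause boundaries (that → that).
It functions as the direct object of "drafted", so the gap sits immediately after word 21 ("drafted").
Base order: Sarah said that a coach who replaced the invoice on Friday has admitted that that auditor has drafted a formula recently.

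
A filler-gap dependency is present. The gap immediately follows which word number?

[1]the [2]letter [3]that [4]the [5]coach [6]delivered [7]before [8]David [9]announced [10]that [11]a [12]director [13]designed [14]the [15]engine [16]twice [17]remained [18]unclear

6

The displaced element is "the letter" (word 2).
It functions as the direct object of "delivered", so the gap sits immediately after word 6 ("delivered").
Base order: The coach delivered the letter before David announced that a director designed the engine twice.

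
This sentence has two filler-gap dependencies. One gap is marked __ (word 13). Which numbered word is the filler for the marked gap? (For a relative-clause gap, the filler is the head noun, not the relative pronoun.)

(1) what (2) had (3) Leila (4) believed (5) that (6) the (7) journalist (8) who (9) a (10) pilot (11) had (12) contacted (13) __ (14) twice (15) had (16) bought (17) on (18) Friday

7

The marked gap is inside the relative clause, the direct object of "contacted".
Its filler is the head noun "journalist" (via "who"), at word 7.
(The other dependency links word 1 to a gap after word 16.)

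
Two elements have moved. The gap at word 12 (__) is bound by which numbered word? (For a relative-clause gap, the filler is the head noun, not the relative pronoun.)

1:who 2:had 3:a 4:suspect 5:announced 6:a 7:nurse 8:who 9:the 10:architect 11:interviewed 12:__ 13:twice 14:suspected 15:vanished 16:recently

The marked gap is inside the relative clause, the direct object of "interviewed".
Its filler is the head noun "nurse" (via "who"), at word 7.
(The other dependency links word 1 to a gap after word 14.)

7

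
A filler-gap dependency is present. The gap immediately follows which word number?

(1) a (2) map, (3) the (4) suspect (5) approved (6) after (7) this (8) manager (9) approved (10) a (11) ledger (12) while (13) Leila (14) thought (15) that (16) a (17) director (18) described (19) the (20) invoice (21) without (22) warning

5

The displaced element is "a map" (word 2).
It functions as the direct object of "approved", so the gap sits immediately after word 5 ("approved").
Base order: The suspect approved a map after this manager approved a ledger while Leila thought that a director described the invoice without warning.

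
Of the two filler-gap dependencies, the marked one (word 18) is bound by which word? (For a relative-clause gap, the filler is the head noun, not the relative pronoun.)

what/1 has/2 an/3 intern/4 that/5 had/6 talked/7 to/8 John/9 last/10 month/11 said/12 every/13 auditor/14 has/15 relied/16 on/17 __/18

The marked gap is the object of the preposition "on" of "relied".
Its filler is the fronted wh-phrase "what", at word 1.
(The other dependency links word 4 to a gap after word 5.)

1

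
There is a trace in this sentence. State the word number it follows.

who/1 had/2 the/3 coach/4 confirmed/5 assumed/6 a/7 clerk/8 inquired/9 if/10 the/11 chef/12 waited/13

The displaced element is "who" (word 1).
It is linked across 1 clause boundary (Ø).
It functions as the subject of "assumed", so the gap sits immediately after word 5 ("confirmed").
Base order: The coach had confirmed that who assumed a clerk inquired if the chef waited.

5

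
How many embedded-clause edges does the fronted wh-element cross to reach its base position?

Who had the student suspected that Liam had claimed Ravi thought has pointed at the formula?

"who" is extracted from the subject of "pointed".
Boundaries crossed, outermost first: [that], [Ø], [Ø] — 3 in total.

3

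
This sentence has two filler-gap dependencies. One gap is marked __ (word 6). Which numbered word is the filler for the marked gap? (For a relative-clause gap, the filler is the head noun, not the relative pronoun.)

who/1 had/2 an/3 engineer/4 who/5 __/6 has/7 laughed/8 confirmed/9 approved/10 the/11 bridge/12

The marked gap is inside the relative clause, the subject of "laughed".
Its filler is the head noun "engineer" (via "who"), at word 4.
(The other dependency links word 1 to a gap after word 9.)

4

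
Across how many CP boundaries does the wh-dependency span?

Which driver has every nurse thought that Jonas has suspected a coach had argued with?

"which driver" is extracted from the PP object of "argued".
Boundaries crossed, outermost first: [that], [Ø] — 2 in total.

2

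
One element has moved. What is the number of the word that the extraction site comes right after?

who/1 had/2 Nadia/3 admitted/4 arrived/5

4

The displaced element is "who" (word 1).
It is linked across 1 clause boundary (Ø).
It functions as the subject of "arrived", so the gap sits immediately after word 4 ("admitted").
Base order: Nadia had admitted that who arrived.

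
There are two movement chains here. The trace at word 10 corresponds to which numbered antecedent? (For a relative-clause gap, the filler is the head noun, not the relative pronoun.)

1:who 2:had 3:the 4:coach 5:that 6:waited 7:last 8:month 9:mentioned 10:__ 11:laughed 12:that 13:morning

1

The marked gap is the subject of "laughed".
Its filler is the fronted wh-phrase "who", at word 1.
(The other dependency links word 4 to a gap after word 5.)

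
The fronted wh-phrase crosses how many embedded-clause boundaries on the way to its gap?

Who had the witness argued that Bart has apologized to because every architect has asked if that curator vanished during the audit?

1

"who" is extracted from the PP object of "apologized".
Boundaries crossed, outermost first: [that] — 1 in total.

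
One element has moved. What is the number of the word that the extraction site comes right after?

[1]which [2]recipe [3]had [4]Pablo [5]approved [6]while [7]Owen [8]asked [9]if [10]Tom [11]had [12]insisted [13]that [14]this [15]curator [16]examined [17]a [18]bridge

5

The displaced element is "which recipe" (word 2).
It functions as the direct object of "approved", so the gap sits immediately after word 5 ("approved").
Base order: Pablo had approved which recipe while Owen asked if Tom had insisted that this curator examined a bridge.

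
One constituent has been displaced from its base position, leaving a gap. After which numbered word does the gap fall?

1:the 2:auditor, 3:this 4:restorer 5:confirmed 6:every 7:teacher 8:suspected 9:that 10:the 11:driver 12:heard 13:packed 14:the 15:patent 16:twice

The displaced element is "the auditor" (word 2).
It is linked across 3 clause boundaries (Ø → that → Ø).
It functions as the subject of "packed", so the gap sits immediately after word 12 ("heard").
Base order: This restorer confirmed every teacher suspected that the driver heard that the auditor packed the patent twice.

12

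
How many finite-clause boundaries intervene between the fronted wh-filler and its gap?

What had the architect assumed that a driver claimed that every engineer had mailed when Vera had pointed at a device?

2

"what" is extracted from the object of "mailed".
Boundaries crossed, outermost first: [that], [that] — 2 in total.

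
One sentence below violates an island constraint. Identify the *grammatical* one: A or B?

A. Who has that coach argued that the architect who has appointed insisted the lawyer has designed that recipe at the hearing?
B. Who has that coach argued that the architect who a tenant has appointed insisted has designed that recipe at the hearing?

B

In A, the wh-phrase is extracted from inside a complex-NP island (relative clause) (introduced by "who"), which blocks movement.
In B, the extraction path crosses only that-complement boundaries, which are transparent.
So B is grammatical.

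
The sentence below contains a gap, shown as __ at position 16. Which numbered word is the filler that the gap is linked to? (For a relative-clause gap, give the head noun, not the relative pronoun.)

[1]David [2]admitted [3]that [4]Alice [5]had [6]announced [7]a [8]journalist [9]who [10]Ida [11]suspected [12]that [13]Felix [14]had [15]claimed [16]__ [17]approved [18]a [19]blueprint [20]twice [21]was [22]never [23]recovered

The gap at 16 is the subject of "approved", inside a relative clause.
The relative pronoun is "who" (word 9); it is bound by the head noun immediately before it.
Its filler is the head noun "journalist", at word 8.

8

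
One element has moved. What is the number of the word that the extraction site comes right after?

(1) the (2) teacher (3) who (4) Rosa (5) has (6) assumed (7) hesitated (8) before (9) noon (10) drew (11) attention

6

The displaced element is "the teacher" (word 2).
It is linked across 1 clause boundary (Ø).
It functions as the subject of "hesitated", so the gap sits immediately after word 6 ("assumed").
Base order: Rosa has assumed that the teacher hesitated before noon.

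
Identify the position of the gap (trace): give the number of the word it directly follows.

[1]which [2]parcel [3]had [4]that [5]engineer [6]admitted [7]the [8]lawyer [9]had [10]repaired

The displaced element is "which parcel" (word 2).
It is linked across 1 clause boundary (Ø).
It functions as the direct object of "repaired", so the gap sits immediately after word 10 ("repaired").
Base order: That engineer had admitted the lawyer had repaired which parcel.

10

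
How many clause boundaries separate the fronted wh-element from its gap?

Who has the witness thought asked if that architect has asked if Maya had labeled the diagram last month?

1

"who" is extracted from the subject of "asked".
Boundaries crossed, outermost first: [Ø] — 1 in total.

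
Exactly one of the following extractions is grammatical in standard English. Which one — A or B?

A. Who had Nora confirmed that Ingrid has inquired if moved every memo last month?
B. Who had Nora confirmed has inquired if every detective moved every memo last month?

In A, the wh-phrase is extracted from inside a wh-island (introduced by "if"), which blocks movement.
In B, the extraction path crosses only that-complement boundaries, which are transparent.
So B is grammatical.

B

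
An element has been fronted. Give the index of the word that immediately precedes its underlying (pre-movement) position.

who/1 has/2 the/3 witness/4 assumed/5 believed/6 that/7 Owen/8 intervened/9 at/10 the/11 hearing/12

5

The displaced element is "who" (word 1).
It is linked across 1 clause boundary (Ø).
It functions as the subject of "believed", so the gap sits immediately after word 5 ("assumed").
Base order: The witness has assumed that who believed that Owen intervened at the hearing.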